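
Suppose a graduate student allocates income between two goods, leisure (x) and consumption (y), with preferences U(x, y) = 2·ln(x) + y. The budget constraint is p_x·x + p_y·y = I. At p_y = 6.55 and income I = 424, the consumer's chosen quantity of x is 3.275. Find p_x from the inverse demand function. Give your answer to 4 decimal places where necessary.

MU_x = 2/x, MU_y = 1. Tangency: 2/x = p_x/p_y.
So x*(p_x,p_y) = 2·p_y/p_x, independent of income; and y* = (I − 2·p_y)/p_y.
Set x* = 3.275 in the demand function and solve for p_x: p_x = 4.

p_x = 4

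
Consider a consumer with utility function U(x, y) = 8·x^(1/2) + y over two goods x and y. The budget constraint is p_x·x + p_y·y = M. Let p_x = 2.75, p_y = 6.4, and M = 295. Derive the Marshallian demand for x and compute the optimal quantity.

x* = 86.6592

MU_x = 4/√x, MU_y = 1. Tangency: 4/√x = p_x/p_y.
Thus x* = (4·p_y/p_x)² — independent of M — with the rest of income spent on y.
Plugging in: x* = (4·6.4/2.75)² = 86.6592.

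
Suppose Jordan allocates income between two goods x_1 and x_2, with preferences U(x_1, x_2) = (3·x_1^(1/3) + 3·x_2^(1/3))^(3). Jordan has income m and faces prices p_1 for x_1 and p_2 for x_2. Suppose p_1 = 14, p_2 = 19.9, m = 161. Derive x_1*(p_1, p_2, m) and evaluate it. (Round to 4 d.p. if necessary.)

x_1* = 6.2542

Substitute x_2 = (x_2/x_1)·x_1 into the budget: x_1* = m/(p_1 + p_2·(x_2/x_1)).
Numerically x_2/x_1 = 0.590082, so x_1* = 161/(14 + 19.9·0.590082) = 6.2542.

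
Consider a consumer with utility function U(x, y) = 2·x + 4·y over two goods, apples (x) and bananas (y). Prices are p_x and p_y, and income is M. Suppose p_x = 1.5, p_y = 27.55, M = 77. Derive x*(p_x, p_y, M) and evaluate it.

x* = 51.3333

Linear utility — the consumer picks whichever good has higher MU/price: 2/1.5 = 1.3333 vs 4/27.55 = 0.1452.
x gives more utility per dollar, so spend all income on x: x* = M/p_x, y* = 0.
Numerically: x* = 51.3333, y* = 0.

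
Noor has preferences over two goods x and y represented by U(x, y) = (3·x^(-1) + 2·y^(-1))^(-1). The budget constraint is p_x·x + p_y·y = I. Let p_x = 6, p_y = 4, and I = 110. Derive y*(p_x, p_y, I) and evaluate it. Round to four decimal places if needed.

From the CES first-order condition, (3/2)·(y/x)^(2) = p_x/p_y.
Hence y/x = ((2/3)·p_x/p_y)^(1/(2)), i.e. raised to the 0.5 power.
Substitute y = (y/x)·x into the budget: x* = I/(p_x + p_y·(y/x)).
Numerically y/x = 1, so x* = 110/(6 + 4·1) = 11 and y* = 1·11 = 11.

y* = 11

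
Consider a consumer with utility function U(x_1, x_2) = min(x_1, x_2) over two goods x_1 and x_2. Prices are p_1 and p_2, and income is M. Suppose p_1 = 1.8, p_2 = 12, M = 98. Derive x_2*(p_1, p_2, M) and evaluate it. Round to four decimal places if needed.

x_2* = 7.1014

Leontief preferences: the optimum is at the kink where x_1/1 = x_2/1, i.e. x_2 = x_1.
Budget: p_1·x_1 + p_2·x_1 = M, so (p_1 + p_2)·x_1 = M.
Demand: x_1*(p_1,p_2,M) = M/(p_1 + p_2), x_2* = M/(p_1 + p_2).
Here 1.8 + 12 = 13.8, giving x_2* = 7.1014.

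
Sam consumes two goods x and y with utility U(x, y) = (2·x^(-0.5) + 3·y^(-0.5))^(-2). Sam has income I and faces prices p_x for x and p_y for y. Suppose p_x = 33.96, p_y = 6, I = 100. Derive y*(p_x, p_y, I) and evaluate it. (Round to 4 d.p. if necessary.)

y* = 7.0621

MU_x ∝ 2·x^(-1.5), MU_y ∝ 3·y^(-1.5), so MRS = (2/3)·(y/x)^(1.5) = p_x/p_y.
Hence y/x = ((3/2)·p_x/p_y)^(1/(1.5)), i.e. raised to the 2/3 power.
With the ratio pinned down, the budget gives x* = I/(p_x + p_y·(y/x)) and y* = (y/x)·x*.
Numerically y/x = 4.16171, so x* = 100/(33.96 + 6·4.16171) = 1.6969 and y* = 4.16171·1.6969 = 7.0621.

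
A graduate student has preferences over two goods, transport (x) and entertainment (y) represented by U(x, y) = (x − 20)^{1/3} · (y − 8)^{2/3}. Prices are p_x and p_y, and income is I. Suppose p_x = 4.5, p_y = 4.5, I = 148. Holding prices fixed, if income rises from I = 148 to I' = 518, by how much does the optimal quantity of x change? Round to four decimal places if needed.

Δx* = 27.4074

Discretionary income = 148 − 20·4.5 − 8·4.5 = 22; x* = 20 + 1/3·22/4.5 = 21.6296.
At I' = 518: x* = 49.037. Change: 49.037 − 21.6296 = 27.4074.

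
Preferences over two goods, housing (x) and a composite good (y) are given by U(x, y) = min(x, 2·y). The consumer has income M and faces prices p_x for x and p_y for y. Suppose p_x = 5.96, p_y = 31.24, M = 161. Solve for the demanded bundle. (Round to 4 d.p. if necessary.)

x* = 7.4606, y* = 3.7303

Here 2·5.96 + 31.24 = 43.16, giving x* = 7.4606 and y* = 3.7303.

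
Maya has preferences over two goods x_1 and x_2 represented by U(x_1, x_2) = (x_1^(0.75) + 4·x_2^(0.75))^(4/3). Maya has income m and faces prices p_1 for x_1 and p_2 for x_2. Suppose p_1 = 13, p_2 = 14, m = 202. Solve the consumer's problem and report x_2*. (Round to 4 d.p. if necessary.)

x_2* = 14.3585

From the CES first-order condition, (1/4)·(x_2/x_1)^(0.25) = p_1/p_2.
Hence x_2/x_1 = (4·p_1/p_2)^(1/(0.25)), i.e. raised to the 4 power.
With the ratio pinned down, the budget gives x_1* = m/(p_1 + p_2·(x_2/x_1)) and x_2* = (x_2/x_1)·x_1*.
Numerically x_2/x_1 = 190.327364, so x_1* = 202/(13 + 14·190.327364) = 0.0754 and x_2* = 190.327364·0.0754 = 14.3585.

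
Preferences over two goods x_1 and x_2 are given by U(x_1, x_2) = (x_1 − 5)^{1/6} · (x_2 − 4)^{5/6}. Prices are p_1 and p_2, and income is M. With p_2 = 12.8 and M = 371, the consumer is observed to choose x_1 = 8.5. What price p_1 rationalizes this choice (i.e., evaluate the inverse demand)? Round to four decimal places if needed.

Let x_1' = x_1−5, x_2' = x_2−4. MRS = (1/5)·x_2'/x_1' = p_1/p_2.
After buying the subsistence bundle (5, 4), a share 1/6 of the remaining income goes to x_1: x_1* = 5 + 1/6·(M − 5p_1 − 4p_2)/p_1.
Set x_1* = 8.5 in the demand function and solve for p_1: p_1 = 12.3.

p_1 = 12.3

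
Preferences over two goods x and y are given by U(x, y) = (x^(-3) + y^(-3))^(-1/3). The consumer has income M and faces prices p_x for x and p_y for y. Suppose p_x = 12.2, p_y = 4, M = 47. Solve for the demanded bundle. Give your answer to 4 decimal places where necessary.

x* = 2.6878, y* = 3.5521

MRS = MU_x/MU_y = (y/x)^(4). Set equal to p_x/p_y.
Solve for the ratio: y/x = [p_x/p_y]^(0.25).
Substitute y = (y/x)·x into the budget: x* = M/(p_x + p_y·(y/x)).
Numerically y/x = 1.321524, so x* = 47/(12.2 + 4·1.321524) = 2.6878 and y* = 1.321524·2.6878 = 3.5521.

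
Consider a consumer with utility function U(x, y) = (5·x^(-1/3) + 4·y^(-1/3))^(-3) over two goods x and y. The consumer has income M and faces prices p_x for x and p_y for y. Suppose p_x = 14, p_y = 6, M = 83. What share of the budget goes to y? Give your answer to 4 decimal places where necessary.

share on y = 0.4063

From the CES first-order condition, (5/4)·(y/x)^(4/3) = p_x/p_y.
Hence y/x = ((4/5)·p_x/p_y)^(1/(4/3)), i.e. raised to the 0.75 power.
Substitute y = (y/x)·x into the budget: x* = M/(p_x + p_y·(y/x)).
Numerically y/x = 1.596982, so x* = 83/(14 + 6·1.596982) = 3.5196 and y* = 1.596982·3.5196 = 5.6208.
Expenditure on y: 6·5.6208 = 33.7249; share = 0.4063.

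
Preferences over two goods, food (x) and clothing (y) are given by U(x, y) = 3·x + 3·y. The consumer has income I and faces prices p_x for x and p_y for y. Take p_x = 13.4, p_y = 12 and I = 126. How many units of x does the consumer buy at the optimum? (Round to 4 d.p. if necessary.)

x* = 0

Linear utility — the consumer picks whichever good has higher MU/price: 3/13.4 = 0.2239 vs 3/12 = 0.25.
y gives more utility per dollar, so spend all income on y: y* = I/p_y, x* = 0.
Numerically: x* = 0, y* = 10.5.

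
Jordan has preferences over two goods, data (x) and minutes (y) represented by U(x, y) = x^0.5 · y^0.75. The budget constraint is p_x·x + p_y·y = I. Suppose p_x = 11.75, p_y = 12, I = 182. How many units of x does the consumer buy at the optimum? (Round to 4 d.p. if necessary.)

The MRS is (2/3)·y/x. Set MRS = p_x/p_y.
So 0.5·p_y·y = 0.75·p_x·x; combined with the budget, a share 0.4 of income goes to x.
Demand: x*(p_x,p_y,I) = 0.4·I/p_x and y* = 0.6·I/p_y.
At p_x=11.75, p_y=12, I=182: x* = 0.4·182/11.75 = 6.1957.

x* = 6.1957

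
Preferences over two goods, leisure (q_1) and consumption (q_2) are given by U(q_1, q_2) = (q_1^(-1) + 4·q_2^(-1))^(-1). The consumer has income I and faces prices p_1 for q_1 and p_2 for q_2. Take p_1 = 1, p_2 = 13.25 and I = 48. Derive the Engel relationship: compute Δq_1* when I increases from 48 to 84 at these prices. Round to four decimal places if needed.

MU_q_1 ∝ q_1^(-2), MU_q_2 ∝ 4·q_2^(-2), so MRS = (1/4)·(q_2/q_1)^(2) = p_1/p_2.
Solve for the ratio: q_2/q_1 = [4·p_1/p_2]^(0.5).
Substitute q_2 = (q_2/q_1)·q_1 into the budget: q_1* = I/(p_1 + p_2·(q_2/q_1)).
Numerically q_2/q_1 = 0.549442, so q_1* = 48/(1 + 13.25·0.549442) = 5.797.
At I' = 84: q_1* = 10.1448. Change: 10.1448 − 5.797 = 4.3478.

Δq_1* = 4.3478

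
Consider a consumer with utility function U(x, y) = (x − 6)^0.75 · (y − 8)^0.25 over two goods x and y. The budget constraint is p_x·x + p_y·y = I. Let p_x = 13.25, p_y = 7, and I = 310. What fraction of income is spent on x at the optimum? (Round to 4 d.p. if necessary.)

share on x = 0.6786

This is Cobb-Douglas in (x−6, y−8): tangency gives 0.75·p_y·(y−8) = 0.25·p_x·(x−6).
After buying the subsistence bundle (6, 8), a share 0.75 of the remaining income goes to x: x* = 6 + 0.75·(I − 6p_x − 8p_y)/p_x.
Discretionary income = 310 − 6·13.25 − 8·7 = 174.5; x* = 6 + 0.75·174.5/13.25 = 15.8774; y* = 8 + 0.25·174.5/7 = 14.2321.
Expenditure on x: 13.25·15.8774 = 210.375; share = 0.6786.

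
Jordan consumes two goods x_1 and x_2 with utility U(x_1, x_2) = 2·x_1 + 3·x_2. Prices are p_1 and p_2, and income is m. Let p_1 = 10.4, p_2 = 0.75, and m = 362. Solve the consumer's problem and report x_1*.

x_1* = 0

Perfect substitutes: compare marginal utility per dollar. 2/p_1 vs 3/p_2 → 0.1923 vs 4.
x_2 gives more utility per dollar, so spend all income on x_2: x_2* = m/p_2, x_1* = 0.
Numerically: x_1* = 0, x_2* = 482.6667.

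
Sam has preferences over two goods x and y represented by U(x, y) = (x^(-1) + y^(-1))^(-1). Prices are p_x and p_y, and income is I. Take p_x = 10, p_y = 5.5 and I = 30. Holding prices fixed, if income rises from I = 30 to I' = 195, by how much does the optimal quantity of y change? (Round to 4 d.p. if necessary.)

Δy* = 12.7747

From the CES first-order condition, (y/x)^(2) = p_x/p_y.
Hence y/x = (p_x/p_y)^(1/(2)), i.e. raised to the 0.5 power.
With the ratio pinned down, the budget gives x* = I/(p_x + p_y·(y/x)) and y* = (y/x)·x*.
Numerically y/x = 1.3484, so x* = 30/(10 + 5.5·1.3484) = 1.7225 and y* = 1.3484·1.7225 = 2.3227.
At I' = 195: y* = 15.0973. Change: 15.0973 − 2.3227 = 12.7747.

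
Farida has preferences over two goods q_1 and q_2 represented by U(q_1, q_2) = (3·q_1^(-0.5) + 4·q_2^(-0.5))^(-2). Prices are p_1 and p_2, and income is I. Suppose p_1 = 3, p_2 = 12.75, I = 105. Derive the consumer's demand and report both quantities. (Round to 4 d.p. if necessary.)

q_1* = 11.8153, q_2* = 5.4552

MU_q_1 ∝ 3·q_1^(-1.5), MU_q_2 ∝ 4·q_2^(-1.5), so MRS = (3/4)·(q_2/q_1)^(1.5) = p_1/p_2.
Solve for the ratio: q_2/q_1 = [(4/3)·p_1/p_2]^(2/3).
With the ratio pinned down, the budget gives q_1* = I/(p_1 + p_2·(q_2/q_1)) and q_2* = (q_2/q_1)·q_1*.
Numerically q_2/q_1 = 0.461707, so q_1* = 105/(3 + 12.75·0.461707) = 11.8153 and q_2* = 0.461707·11.8153 = 5.4552.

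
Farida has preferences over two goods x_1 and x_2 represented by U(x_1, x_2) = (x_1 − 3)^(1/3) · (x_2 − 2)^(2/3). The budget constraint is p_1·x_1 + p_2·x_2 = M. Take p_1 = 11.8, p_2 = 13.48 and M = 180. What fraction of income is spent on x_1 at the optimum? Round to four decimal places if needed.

share on x_1 = 0.4145

MRS = (1/2)·(x_2−2)/(x_1−3). Tangency with p_1/p_2 gives x_2−2 = 2·(p_1/p_2)·(x_1−3).
Substituting into the budget: x_1* = 3 + 1/3·(M − 3·p_1 − 2·p_2)/p_1, and x_2* = 2 + 2/3·(…)/p_2.
Discretionary income = 180 − 3·11.8 − 2·13.48 = 117.64; x_1* = 3 + 1/3·117.64/11.8 = 6.3232; x_2* = 2 + 2/3·117.64/13.48 = 7.818.
Expenditure on x_1: 11.8·6.3232 = 74.6133; share = 0.4145.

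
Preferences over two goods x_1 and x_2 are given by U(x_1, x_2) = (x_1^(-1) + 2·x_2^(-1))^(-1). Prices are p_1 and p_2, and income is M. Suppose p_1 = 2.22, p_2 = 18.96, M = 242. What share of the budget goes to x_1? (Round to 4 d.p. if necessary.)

share on x_1 = 0.1948

From the CES first-order condition, (1/2)·(x_2/x_1)^(2) = p_1/p_2.
Solve for the ratio: x_2/x_1 = [2·p_1/p_2]^(0.5).
Substitute x_2 = (x_2/x_1)·x_1 into the budget: x_1* = M/(p_1 + p_2·(x_2/x_1)).
Numerically x_2/x_1 = 0.483919, so x_1* = 242/(2.22 + 18.96·0.483919) = 21.2372 and x_2* = 0.483919·21.2372 = 10.2771.
Expenditure on x_1: 2.22·21.2372 = 47.1466; share = 0.1948.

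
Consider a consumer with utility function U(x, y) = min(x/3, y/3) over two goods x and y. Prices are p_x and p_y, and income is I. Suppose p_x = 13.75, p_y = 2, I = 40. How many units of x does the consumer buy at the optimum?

x* = 2.5397

Here 3·13.75 + 3·2 = 47.25, giving x* = 2.5397.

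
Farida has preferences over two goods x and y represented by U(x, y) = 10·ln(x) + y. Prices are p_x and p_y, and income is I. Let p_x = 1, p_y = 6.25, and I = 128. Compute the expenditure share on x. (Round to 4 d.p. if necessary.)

MU_x = 10/x, MU_y = 1. Tangency: 10/x = p_x/p_y.
So x*(p_x,p_y) = 10·p_y/p_x, independent of income; and y* = (I − 10·p_y)/p_y.
At the given prices: x* = 10·6.25/1 = 62.5, and y* = 10.48.
Expenditure on x: 1·62.5 = 62.5; share = 0.4883.

share on x = 0.4883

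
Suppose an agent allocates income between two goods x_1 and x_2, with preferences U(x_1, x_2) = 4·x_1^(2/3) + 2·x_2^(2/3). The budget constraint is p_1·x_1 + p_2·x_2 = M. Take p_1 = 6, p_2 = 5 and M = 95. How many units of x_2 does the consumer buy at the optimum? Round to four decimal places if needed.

x_2* = 2.8983

MRS = MU_x_1/MU_x_2 = 2·(x_2/x_1)^(1/3). Set equal to p_1/p_2.
Solve for the ratio: x_2/x_1 = [(1/2)·p_1/p_2]^(3).
Substitute x_2 = (x_2/x_1)·x_1 into the budget: x_1* = M/(p_1 + p_2·(x_2/x_1)).
Numerically x_2/x_1 = 0.216, so x_1* = 95/(6 + 5·0.216) = 13.4181 and x_2* = 0.216·13.4181 = 2.8983.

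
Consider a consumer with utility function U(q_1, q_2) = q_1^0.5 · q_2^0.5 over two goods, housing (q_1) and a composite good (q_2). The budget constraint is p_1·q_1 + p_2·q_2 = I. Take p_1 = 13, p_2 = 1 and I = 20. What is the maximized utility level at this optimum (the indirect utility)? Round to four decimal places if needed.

Demand: q_1*(p_1,p_2,I) = 0.5·I/p_1 and q_2* = 0.5·I/p_2.
At p_1=13, p_2=1, I=20: q_1* = 0.5·20/13 = 0.7692, q_2* = 10.
Utility at the optimum: U(0.7692, 10) = 2.7735.

V = 2.7735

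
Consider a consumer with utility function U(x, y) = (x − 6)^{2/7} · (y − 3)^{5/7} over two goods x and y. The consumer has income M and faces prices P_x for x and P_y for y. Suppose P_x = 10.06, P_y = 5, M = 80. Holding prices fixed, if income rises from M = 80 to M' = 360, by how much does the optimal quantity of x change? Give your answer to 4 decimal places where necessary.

MRS = (2/5)·(y−3)/(x−6). Tangency with P_x/P_y gives y−3 = (5/2)·(P_x/P_y)·(x−6).
Substituting into the budget: x* = 6 + 2/7·(M − 6·P_x − 3·P_y)/P_x, and y* = 3 + 5/7·(…)/P_y.
Discretionary income = 80 − 6·10.06 − 3·5 = 4.64; x* = 6 + 2/7·4.64/10.06 = 6.1318.
At M' = 360: x* = 14.0841. Change: 14.0841 − 6.1318 = 7.9523.

Δx* = 7.9523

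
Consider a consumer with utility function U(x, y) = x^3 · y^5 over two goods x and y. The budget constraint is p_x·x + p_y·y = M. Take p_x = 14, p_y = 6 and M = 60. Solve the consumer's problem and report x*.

MU_x/MU_y = (3·y)/(5·x); tangency sets this equal to p_x/p_y.
Rearranging, p_y·y = (5/3)·p_x·x. Substituting into the budget gives p_x·x·(1 + (5/3)) = M.
Demand: x*(p_x,p_y,M) = 0.375·M/p_x and y* = 0.625·M/p_y.
At p_x=14, p_y=6, M=60: x* = 0.375·60/14 = 1.6071.

x* = 1.6071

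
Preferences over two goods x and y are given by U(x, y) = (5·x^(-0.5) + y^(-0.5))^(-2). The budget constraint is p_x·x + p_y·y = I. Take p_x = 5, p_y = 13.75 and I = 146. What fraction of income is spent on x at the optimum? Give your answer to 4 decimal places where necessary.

From the CES first-order condition, 5·(y/x)^(1.5) = p_x/p_y.
Solve for the ratio: y/x = [(1/5)·p_x/p_y]^(2/3).
With the ratio pinned down, the budget gives x* = I/(p_x + p_y·(y/x)) and y* = (y/x)·x*.
Numerically y/x = 0.174233, so x* = 146/(5 + 13.75·0.174233) = 19.7412 and y* = 0.174233·19.7412 = 3.4396.
Expenditure on x: 5·19.7412 = 98.7059; share = 0.6761.

share on x = 0.6761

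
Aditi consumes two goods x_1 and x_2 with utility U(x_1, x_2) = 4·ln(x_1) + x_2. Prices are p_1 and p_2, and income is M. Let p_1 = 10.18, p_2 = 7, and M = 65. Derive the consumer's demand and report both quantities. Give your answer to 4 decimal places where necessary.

MU_x_1 = 4/x_1, MU_x_2 = 1. Tangency: 4/x_1 = p_1/p_2.
So x_1*(p_1,p_2) = 4·p_2/p_1, independent of income; and x_2* = (M − 4·p_2)/p_2.
At the given prices: x_1* = 4·7/10.18 = 2.7505, and x_2* = 5.2857.

x_1* = 2.7505, x_2* = 5.2857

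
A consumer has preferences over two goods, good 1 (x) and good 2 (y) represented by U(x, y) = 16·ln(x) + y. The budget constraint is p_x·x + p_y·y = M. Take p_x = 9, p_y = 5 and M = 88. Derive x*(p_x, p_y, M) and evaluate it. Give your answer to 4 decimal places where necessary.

x* = 8.8889

Set MRS = p_x/p_y: (16/x)/1 = p_x/p_y.
So x*(p_x,p_y) = 16·p_y/p_x, independent of income; and y* = (M − 16·p_y)/p_y.
At the given prices: x* = 16·5/9 = 8.8889.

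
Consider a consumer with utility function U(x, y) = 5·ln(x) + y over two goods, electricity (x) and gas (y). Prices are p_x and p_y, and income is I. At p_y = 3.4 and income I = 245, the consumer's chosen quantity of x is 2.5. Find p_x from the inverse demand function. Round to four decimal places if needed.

Set MRS = p_x/p_y: (5/x)/1 = p_x/p_y.
So x*(p_x,p_y) = 5·p_y/p_x, independent of income; and y* = (I − 5·p_y)/p_y.
Set x* = 2.5 in the demand function and solve for p_x: p_x = 6.8.

p_x = 6.8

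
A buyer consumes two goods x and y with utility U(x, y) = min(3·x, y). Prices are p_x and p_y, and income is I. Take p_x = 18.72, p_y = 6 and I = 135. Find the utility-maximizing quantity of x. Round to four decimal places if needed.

x* = 3.6765

Leontief preferences: the optimum is at the kink where x/1 = y/3, i.e. y = 3·x.
Budget: p_x·x + p_y·3·x = I, so (p_x + 3·p_y)·x = I.
Demand: x*(p_x,p_y,I) = I/(p_x + 3·p_y), y* = 3·I/(p_x + 3·p_y).
Here 18.72 + 3·6 = 36.72, giving x* = 3.6765.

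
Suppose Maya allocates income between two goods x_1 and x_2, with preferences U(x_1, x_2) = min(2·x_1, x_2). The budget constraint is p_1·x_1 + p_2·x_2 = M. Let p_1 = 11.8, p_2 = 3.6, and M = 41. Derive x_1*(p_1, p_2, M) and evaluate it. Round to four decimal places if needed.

Leontief preferences: the optimum is at the kink where x_1/1 = x_2/2, i.e. x_2 = 2·x_1.
Budget: p_1·x_1 + p_2·2·x_1 = M, so (p_1 + 2·p_2)·x_1 = M.
Demand: x_1*(p_1,p_2,M) = M/(p_1 + 2·p_2), x_2* = 2·M/(p_1 + 2·p_2).
Here 11.8 + 2·3.6 = 19, giving x_1* = 2.1579.

x_1* = 2.1579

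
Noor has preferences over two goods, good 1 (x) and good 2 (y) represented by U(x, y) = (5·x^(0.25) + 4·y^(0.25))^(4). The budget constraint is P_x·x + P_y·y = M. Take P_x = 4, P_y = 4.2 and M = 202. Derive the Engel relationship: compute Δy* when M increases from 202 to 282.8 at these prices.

MRS = MU_x/MU_y = (5/4)·(y/x)^(0.75). Set equal to P_x/P_y.
Hence y/x = ((4/5)·P_x/P_y)^(1/(0.75)), i.e. raised to the 4/3 power.
With the ratio pinned down, the budget gives x* = M/(P_x + P_y·(y/x)) and y* = (y/x)·x*.
Numerically y/x = 0.69588, so x* = 202/(4 + 4.2·0.69588) = 29.1794 and y* = 0.69588·29.1794 = 20.3053.
At M' = 282.8: y* = 28.4275. Change: 28.4275 − 20.3053 = 8.1221.

Δy* = 8.1221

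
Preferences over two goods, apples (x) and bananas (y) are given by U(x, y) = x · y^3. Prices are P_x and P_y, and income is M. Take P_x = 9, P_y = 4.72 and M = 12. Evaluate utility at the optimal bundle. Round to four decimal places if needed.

V = 2.3109

Demand: x*(P_x,P_y,M) = 0.25·M/P_x and y* = 0.75·M/P_y.
At P_x=9, P_y=4.72, M=12: x* = 0.25·12/9 = 0.3333, y* = 1.9068.
Utility at the optimum: U(0.3333, 1.9068) = 2.3109.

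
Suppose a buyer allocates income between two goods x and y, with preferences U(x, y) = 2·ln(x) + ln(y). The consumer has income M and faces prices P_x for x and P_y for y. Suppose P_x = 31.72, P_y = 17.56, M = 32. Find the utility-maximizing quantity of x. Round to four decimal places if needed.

Tangency: MRS = 2·y/x = P_x/P_y.
So 2·P_y·y = P_x·x; combined with the budget, a share 2/3 of income goes to x.
Demand: x*(P_x,P_y,M) = 2/3·M/P_x and y* = 1/3·M/P_y.
At P_x=31.72, P_y=17.56, M=32: x* = 2/3·32/31.72 = 0.6726.

x* = 0.6726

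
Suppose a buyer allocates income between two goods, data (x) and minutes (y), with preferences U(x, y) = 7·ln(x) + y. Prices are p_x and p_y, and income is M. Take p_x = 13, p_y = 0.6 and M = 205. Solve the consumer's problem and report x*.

x* = 0.3231

MU_x = 7/x, MU_y = 1. Tangency: 7/x = p_x/p_y.
So x*(p_x,p_y) = 7·p_y/p_x, independent of income; and y* = (M − 7·p_y)/p_y.
At the given prices: x* = 7·0.6/13 = 0.3231.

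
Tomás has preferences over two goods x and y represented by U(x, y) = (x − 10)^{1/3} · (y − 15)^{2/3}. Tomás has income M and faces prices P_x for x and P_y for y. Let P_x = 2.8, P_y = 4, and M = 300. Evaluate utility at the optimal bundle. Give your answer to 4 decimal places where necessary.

V = 31.5846

Let x' = x−10, y' = y−15. MRS = (1/2)·y'/x' = P_x/P_y.
Substituting into the budget: x* = 10 + 1/3·(M − 10·P_x − 15·P_y)/P_x, and y* = 15 + 2/3·(…)/P_y.
Discretionary income = 300 − 10·2.8 − 15·4 = 212; x* = 10 + 1/3·212/2.8 = 35.2381; y* = 15 + 2/3·212/4 = 50.3333.
Utility at the optimum: U(35.2381, 50.3333) = 31.5846.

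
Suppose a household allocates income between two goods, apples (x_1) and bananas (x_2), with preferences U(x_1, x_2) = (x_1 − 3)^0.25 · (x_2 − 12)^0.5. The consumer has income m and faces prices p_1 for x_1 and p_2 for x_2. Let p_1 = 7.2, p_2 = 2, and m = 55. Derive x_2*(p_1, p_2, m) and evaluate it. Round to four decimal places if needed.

This is Cobb-Douglas in (x_1−3, x_2−12): tangency gives 0.25·p_2·(x_2−12) = 0.5·p_1·(x_1−3).
Substituting into the budget: x_1* = 3 + 1/3·(m − 3·p_1 − 12·p_2)/p_1, and x_2* = 12 + 2/3·(…)/p_2.
Discretionary income = 55 − 3·7.2 − 12·2 = 9.4; x_2* = 12 + 2/3·9.4/2 = 15.1333.

x_2* = 15.1333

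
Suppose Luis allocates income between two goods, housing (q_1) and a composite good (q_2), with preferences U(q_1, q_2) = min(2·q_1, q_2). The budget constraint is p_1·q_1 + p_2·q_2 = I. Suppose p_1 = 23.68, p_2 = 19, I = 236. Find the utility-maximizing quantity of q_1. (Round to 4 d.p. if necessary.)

Leontief preferences: the optimum is at the kink where q_1/1 = q_2/2, i.e. q_2 = 2·q_1.
Budget: p_1·q_1 + p_2·2·q_1 = I, so (p_1 + 2·p_2)·q_1 = I.
Demand: q_1*(p_1,p_2,I) = I/(p_1 + 2·p_2), q_2* = 2·I/(p_1 + 2·p_2).
Here 23.68 + 2·19 = 61.68, giving q_1* = 3.8262.

q_1* = 3.8262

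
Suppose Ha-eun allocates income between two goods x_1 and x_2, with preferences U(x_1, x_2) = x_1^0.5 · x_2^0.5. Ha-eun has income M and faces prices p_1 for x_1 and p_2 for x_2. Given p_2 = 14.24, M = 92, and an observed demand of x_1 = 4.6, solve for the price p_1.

p_1 = 10

Tangency: MRS = x_2/x_1 = p_1/p_2.
Rearranging, p_2·x_2 = p_1·x_1. Substituting into the budget gives p_1·x_1·(1 + 1) = M.
Demand: x_1*(p_1,p_2,M) = 0.5·M/p_1 and x_2* = 0.5·M/p_2.
Set x_1* = 4.6 in the demand function and solve for p_1: p_1 = 10.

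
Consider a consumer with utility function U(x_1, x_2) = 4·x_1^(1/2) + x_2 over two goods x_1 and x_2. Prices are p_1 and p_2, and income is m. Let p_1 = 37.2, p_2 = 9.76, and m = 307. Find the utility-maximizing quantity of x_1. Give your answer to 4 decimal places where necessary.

MU_x_1 = 2/√x_1, MU_x_2 = 1. Tangency: 2/√x_1 = p_1/p_2.
Solve: √x_1 = 2·p_2/p_1, so x_1*(p_1,p_2) = (2·p_2/p_1)², and x_2* = (m − p_1·x_1*)/p_2.
Plugging in: x_1* = (2·9.76/37.2)² = 0.2753.

x_1* = 0.2753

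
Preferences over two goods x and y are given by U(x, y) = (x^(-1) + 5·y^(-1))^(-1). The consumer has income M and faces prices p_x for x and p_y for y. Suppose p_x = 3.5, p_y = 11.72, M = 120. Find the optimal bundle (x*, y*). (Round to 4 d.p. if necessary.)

x* = 6.7335, y* = 8.228

Substitute y = (y/x)·x into the budget: x* = M/(p_x + p_y·(y/x)).
Numerically y/x = 1.221955, so x* = 120/(3.5 + 11.72·1.221955) = 6.7335 and y* = 1.221955·6.7335 = 8.228.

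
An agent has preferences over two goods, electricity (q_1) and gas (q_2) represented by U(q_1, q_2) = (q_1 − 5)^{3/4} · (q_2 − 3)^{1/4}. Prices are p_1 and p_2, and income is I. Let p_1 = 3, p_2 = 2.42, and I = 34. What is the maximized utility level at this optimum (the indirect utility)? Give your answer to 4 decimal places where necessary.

Let q_1' = q_1−5, q_2' = q_2−3. MRS = 3·q_2'/q_1' = p_1/p_2.
Substituting into the budget: q_1* = 5 + 0.75·(I − 5·p_1 − 3·p_2)/p_1, and q_2* = 3 + 0.25·(…)/p_2.
Discretionary income = 34 − 5·3 − 3·2.42 = 11.74; q_1* = 5 + 0.75·11.74/3 = 7.935; q_2* = 3 + 0.25·11.74/2.42 = 4.2128.
Utility at the optimum: U(7.935, 4.2128) = 2.3532.

V = 2.3532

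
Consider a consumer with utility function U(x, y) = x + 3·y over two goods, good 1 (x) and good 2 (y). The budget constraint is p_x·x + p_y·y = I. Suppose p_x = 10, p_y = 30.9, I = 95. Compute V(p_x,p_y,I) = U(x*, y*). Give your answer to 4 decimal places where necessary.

V = 9.5

Perfect substitutes: compare marginal utility per dollar. 1/p_x vs 3/p_y → 0.1 vs 0.0971.
x gives more utility per dollar, so spend all income on x: x* = I/p_x, y* = 0.
Numerically: x* = 9.5, y* = 0.
Utility at the optimum: U(9.5, 0) = 9.5.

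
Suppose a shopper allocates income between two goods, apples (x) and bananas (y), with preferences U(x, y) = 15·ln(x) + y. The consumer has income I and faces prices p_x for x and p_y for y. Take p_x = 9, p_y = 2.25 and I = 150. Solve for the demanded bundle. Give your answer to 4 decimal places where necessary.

Set MRS = p_x/p_y: (15/x)/1 = p_x/p_y.
So x*(p_x,p_y) = 15·p_y/p_x, independent of income; and y* = (I − 15·p_y)/p_y.
At the given prices: x* = 15·2.25/9 = 3.75, and y* = 51.6667.

x* = 3.75, y* = 51.6667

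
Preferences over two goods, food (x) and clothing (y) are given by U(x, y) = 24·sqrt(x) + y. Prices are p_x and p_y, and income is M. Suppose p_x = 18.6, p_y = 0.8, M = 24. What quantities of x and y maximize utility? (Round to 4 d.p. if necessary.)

Solve: √x = 12·p_y/p_x, so x*(p_x,p_y) = (12·p_y/p_x)², and y* = (M − p_x·x*)/p_y.
Plugging in: x* = (12·0.8/18.6)² = 0.2664, y* = 23.8065.

x* = 0.2664, y* = 23.8065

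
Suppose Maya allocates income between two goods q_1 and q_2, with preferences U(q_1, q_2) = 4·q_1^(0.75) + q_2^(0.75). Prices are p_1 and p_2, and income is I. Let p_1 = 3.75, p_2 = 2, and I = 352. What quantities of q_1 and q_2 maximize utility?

MRS = MU_q_1/MU_q_2 = 4·(q_2/q_1)^(0.25). Set equal to p_1/p_2.
Solve for the ratio: q_2/q_1 = [(1/4)·p_1/p_2]^(4).
Substitute q_2 = (q_2/q_1)·q_1 into the budget: q_1* = I/(p_1 + p_2·(q_2/q_1)).
Numerically q_2/q_1 = 0.04828, so q_1* = 352/(3.75 + 2·0.04828) = 91.5103 and q_2* = 0.04828·91.5103 = 4.4181.

q_1* = 91.5103, q_2* = 4.4181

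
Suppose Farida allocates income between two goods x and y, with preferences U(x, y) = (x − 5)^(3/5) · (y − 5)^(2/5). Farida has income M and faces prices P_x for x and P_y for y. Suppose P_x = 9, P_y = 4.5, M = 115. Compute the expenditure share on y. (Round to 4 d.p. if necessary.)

share on y = 0.3609

MRS = (3/2)·(y−5)/(x−5). Tangency with P_x/P_y gives y−5 = (2/3)·(P_x/P_y)·(x−5).
After buying the subsistence bundle (5, 5), a share 0.6 of the remaining income goes to x: x* = 5 + 0.6·(M − 5P_x − 5P_y)/P_x.
Discretionary income = 115 − 5·9 − 5·4.5 = 47.5; x* = 5 + 0.6·47.5/9 = 8.1667; y* = 5 + 0.4·47.5/4.5 = 9.2222.
Expenditure on y: 4.5·9.2222 = 41.5; share = 0.3609.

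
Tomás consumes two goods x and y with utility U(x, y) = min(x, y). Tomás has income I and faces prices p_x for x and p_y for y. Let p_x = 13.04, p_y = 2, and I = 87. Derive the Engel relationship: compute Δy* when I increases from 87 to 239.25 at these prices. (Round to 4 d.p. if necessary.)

Δy* = 10.123

Leontief preferences: the optimum is at the kink where x/1 = y/1, i.e. y = x.
Budget: p_x·x + p_y·x = I, so (p_x + p_y)·x = I.
Demand: x*(p_x,p_y,I) = I/(p_x + p_y), y* = I/(p_x + p_y).
Here 13.04 + 2 = 15.04, giving y* = 5.7846.
At I' = 239.25: y* = 15.9076. Change: 15.9076 − 5.7846 = 10.123.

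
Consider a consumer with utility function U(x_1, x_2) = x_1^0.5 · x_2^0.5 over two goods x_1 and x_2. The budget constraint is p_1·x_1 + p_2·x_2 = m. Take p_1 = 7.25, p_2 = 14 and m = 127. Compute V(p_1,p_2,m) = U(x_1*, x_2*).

The MRS is x_2/x_1. Set MRS = p_1/p_2.
Rearranging, p_2·x_2 = p_1·x_1. Substituting into the budget gives p_1·x_1·(1 + 1) = m.
Demand: x_1*(p_1,p_2,m) = 0.5·m/p_1 and x_2* = 0.5·m/p_2.
At p_1=7.25, p_2=14, m=127: x_1* = 0.5·127/7.25 = 8.7586, x_2* = 4.5357.
Utility at the optimum: U(8.7586, 4.5357) = 6.3029.

V = 6.3029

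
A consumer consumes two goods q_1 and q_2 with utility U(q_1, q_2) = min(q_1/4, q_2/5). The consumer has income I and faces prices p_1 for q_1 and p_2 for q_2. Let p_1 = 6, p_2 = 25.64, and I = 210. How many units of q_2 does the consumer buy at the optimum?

Leontief preferences: the optimum is at the kink where q_1/4 = q_2/5, i.e. q_2 = (5/4)·q_1.
Budget: p_1·q_1 + p_2·(5/4)·q_1 = I, so (4·p_1 + 5·p_2)·q_1 = 4·I.
Demand: q_1*(p_1,p_2,I) = 4·I/(4·p_1 + 5·p_2), q_2* = 5·I/(4·p_1 + 5·p_2).
Here 4·6 + 5·25.64 = 152.2, giving q_2* = 6.8988.

q_2* = 6.8988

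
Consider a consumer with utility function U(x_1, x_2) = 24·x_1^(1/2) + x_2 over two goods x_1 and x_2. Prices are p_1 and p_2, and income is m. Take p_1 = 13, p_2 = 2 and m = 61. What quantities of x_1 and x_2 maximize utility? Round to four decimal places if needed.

x_1* = 3.4083, x_2* = 8.3462

Utility is quasi-linear in x_2; the FOC for x_1 is 12/√x_1 = p_1/p_2.
Thus x_1* = (12·p_2/p_1)² — independent of m — with the rest of income spent on x_2.
Plugging in: x_1* = (12·2/13)² = 3.4083, x_2* = 8.3462.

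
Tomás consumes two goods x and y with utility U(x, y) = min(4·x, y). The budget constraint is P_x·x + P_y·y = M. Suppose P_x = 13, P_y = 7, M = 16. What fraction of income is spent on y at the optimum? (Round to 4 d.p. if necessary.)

share on y = 0.6829

With perfect complements, no substitution: consume in ratio x:y = 1:4.
Budget: P_x·x + P_y·4·x = M, so (P_x + 4·P_y)·x = M.
Demand: x*(P_x,P_y,M) = M/(P_x + 4·P_y), y* = 4·M/(P_x + 4·P_y).
Here 13 + 4·7 = 41, giving x* = 0.3902 and y* = 1.561.
Expenditure on y: 7·1.561 = 10.9268; share = 0.6829.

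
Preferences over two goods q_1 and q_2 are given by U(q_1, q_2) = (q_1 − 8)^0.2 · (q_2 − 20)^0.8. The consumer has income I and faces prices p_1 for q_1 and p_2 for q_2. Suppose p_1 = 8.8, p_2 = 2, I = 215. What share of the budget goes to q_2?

share on q_2 = 0.5753

Substituting into the budget: q_1* = 8 + 0.2·(I − 8·p_1 − 20·p_2)/p_1, and q_2* = 20 + 0.8·(…)/p_2.
Discretionary income = 215 − 8·8.8 − 20·2 = 104.6; q_1* = 8 + 0.2·104.6/8.8 = 10.3773; q_2* = 20 + 0.8·104.6/2 = 61.84.
Expenditure on q_2: 2·61.84 = 123.68; share = 0.5753.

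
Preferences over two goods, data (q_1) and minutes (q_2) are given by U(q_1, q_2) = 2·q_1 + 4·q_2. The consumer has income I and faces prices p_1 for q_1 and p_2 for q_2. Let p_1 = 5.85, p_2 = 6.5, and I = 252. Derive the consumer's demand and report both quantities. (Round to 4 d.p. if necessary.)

q_1* = 0, q_2* = 38.7692

Perfect substitutes: compare marginal utility per dollar. 2/p_1 vs 4/p_2 → 0.3419 vs 0.6154.
q_2 gives more utility per dollar, so spend all income on q_2: q_2* = I/p_2, q_1* = 0.
Numerically: q_1* = 0, q_2* = 38.7692.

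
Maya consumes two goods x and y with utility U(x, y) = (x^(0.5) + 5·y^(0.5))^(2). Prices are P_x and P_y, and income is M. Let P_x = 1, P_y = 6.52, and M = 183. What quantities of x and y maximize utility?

From the CES first-order condition, (1/5)·(y/x)^(0.5) = P_x/P_y.
Hence y/x = (5·P_x/P_y)^(1/(0.5)), i.e. raised to the 2 power.
Substitute y = (y/x)·x into the budget: x* = M/(P_x + P_y·(y/x)).
Numerically y/x = 0.588091, so x* = 183/(1 + 6.52·0.588091) = 37.8541 and y* = 0.588091·37.8541 = 22.2616.

x* = 37.8541, y* = 22.2616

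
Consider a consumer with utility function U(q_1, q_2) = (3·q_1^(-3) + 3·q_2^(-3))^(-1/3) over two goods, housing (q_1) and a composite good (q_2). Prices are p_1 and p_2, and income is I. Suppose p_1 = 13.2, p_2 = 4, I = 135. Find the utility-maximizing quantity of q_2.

q_2* = 9.7871

MU_q_1 ∝ 3·q_1^(-4), MU_q_2 ∝ 3·q_2^(-4), so MRS = (q_2/q_1)^(4) = p_1/p_2.
Solve for the ratio: q_2/q_1 = [p_1/p_2]^(0.25).
Substitute q_2 = (q_2/q_1)·q_1 into the budget: q_1* = I/(p_1 + p_2·(q_2/q_1)).
Numerically q_2/q_1 = 1.347809, so q_1* = 135/(13.2 + 4·1.347809) = 7.2615 and q_2* = 1.347809·7.2615 = 9.7871.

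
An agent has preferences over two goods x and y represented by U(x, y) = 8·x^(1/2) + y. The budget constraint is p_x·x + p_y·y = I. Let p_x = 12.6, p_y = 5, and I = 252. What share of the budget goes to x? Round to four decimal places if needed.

MU_x = 4/√x, MU_y = 1. Tangency: 4/√x = p_x/p_y.
Thus x* = (4·p_y/p_x)² — independent of I — with the rest of income spent on y.
Plugging in: x* = (4·5/12.6)² = 2.5195, y* = 44.0508.
Expenditure on x: 12.6·2.5195 = 31.746; share = 0.126.

share on x = 0.126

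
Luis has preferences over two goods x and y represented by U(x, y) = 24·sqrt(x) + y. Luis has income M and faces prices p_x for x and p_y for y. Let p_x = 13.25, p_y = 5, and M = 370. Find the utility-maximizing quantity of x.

Solve: √x = 12·p_y/p_x, so x*(p_x,p_y) = (12·p_y/p_x)², and y* = (M − p_x·x*)/p_y.
Plugging in: x* = (12·5/13.25)² = 20.5055.

x* = 20.5055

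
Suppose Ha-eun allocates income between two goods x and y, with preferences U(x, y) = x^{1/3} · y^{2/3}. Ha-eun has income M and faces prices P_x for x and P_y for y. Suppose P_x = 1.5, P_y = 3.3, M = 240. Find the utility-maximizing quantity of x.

The MRS is (1/2)·y/x. Set MRS = P_x/P_y.
Rearranging, P_y·y = 2·P_x·x. Substituting into the budget gives P_x·x·(1 + 2) = M.
Demand: x*(P_x,P_y,M) = 1/3·M/P_x and y* = 2/3·M/P_y.
At P_x=1.5, P_y=3.3, M=240: x* = 1/3·240/1.5 = 53.3333.

x* = 53.3333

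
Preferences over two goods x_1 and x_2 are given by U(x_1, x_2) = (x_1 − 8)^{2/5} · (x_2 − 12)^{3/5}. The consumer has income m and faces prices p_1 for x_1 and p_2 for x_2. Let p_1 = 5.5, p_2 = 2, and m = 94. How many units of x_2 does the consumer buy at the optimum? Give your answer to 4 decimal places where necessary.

x_2* = 19.8

Let x_1' = x_1−8, x_2' = x_2−12. MRS = (2/3)·x_2'/x_1' = p_1/p_2.
Substituting into the budget: x_1* = 8 + 0.4·(m − 8·p_1 − 12·p_2)/p_1, and x_2* = 12 + 0.6·(…)/p_2.
Discretionary income = 94 − 8·5.5 − 12·2 = 26; x_2* = 12 + 0.6·26/2 = 19.8.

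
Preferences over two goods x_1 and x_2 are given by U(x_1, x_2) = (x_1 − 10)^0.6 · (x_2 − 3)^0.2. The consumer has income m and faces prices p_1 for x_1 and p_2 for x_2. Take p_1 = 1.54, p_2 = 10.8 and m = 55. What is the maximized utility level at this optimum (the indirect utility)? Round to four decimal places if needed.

MRS = 3·(x_2−3)/(x_1−10). Tangency with p_1/p_2 gives x_2−3 = (1/3)·(p_1/p_2)·(x_1−10).
Substituting into the budget: x_1* = 10 + 0.75·(m − 10·p_1 − 3·p_2)/p_1, and x_2* = 3 + 0.25·(…)/p_2.
Discretionary income = 55 − 10·1.54 − 3·10.8 = 7.2; x_1* = 10 + 0.75·7.2/1.54 = 13.5065; x_2* = 3 + 0.25·7.2/10.8 = 3.1667.
Utility at the optimum: U(13.5065, 3.1667) = 1.4835.

V = 1.4835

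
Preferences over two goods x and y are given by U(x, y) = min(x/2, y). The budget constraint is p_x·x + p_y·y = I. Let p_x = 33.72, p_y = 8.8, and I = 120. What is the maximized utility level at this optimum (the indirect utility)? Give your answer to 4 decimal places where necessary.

V = 1.574

Leontief preferences: the optimum is at the kink where x/2 = y/1, i.e. y = (1/2)·x.
Budget: p_x·x + p_y·(1/2)·x = I, so (2·p_x + p_y)·x = 2·I.
Demand: x*(p_x,p_y,I) = 2·I/(2·p_x + p_y), y* = I/(2·p_x + p_y).
Here 2·33.72 + 8.8 = 76.24, giving x* = 3.148 and y* = 1.574.
Utility at the optimum: U(3.148, 1.574) = 1.574.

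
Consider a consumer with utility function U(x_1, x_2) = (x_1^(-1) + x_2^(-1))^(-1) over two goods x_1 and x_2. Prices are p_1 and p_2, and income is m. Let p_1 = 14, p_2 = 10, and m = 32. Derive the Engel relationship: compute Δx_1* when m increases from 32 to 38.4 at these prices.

MU_x_1 ∝ x_1^(-2), MU_x_2 ∝ x_2^(-2), so MRS = (x_2/x_1)^(2) = p_1/p_2.
Solve for the ratio: x_2/x_1 = [p_1/p_2]^(0.5).
Substitute x_2 = (x_2/x_1)·x_1 into the budget: x_1* = m/(p_1 + p_2·(x_2/x_1)).
Numerically x_2/x_1 = 1.183216, so x_1* = 32/(14 + 10·1.183216) = 1.2388.
At m' = 38.4: x_1* = 1.4865. Change: 1.4865 − 1.2388 = 0.2478.

Δx_1* = 0.2478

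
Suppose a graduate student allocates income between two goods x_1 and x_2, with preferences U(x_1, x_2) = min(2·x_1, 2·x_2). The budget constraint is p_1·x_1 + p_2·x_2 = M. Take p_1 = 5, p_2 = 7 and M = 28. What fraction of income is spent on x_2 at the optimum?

Leontief preferences: the optimum is at the kink where x_1/2 = x_2/2, i.e. x_2 = x_1.
Budget: p_1·x_1 + p_2·x_1 = M, so (2·p_1 + 2·p_2)·x_1 = 2·M.
Demand: x_1*(p_1,p_2,M) = 2·M/(2·p_1 + 2·p_2), x_2* = 2·M/(2·p_1 + 2·p_2).
Here 2·5 + 2·7 = 24, giving x_1* = 2.3333 and x_2* = 2.3333.
Expenditure on x_2: 7·2.3333 = 16.3333; share = 0.5833.

share on x_2 = 0.5833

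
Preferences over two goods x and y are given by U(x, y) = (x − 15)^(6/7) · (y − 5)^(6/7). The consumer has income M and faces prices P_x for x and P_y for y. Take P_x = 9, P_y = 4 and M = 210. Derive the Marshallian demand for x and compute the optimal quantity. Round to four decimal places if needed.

This is Cobb-Douglas in (x−15, y−5): tangency gives 6/7·P_y·(y−5) = 6/7·P_x·(x−15).
Substituting into the budget: x* = 15 + 0.5·(M − 15·P_x − 5·P_y)/P_x, and y* = 5 + 0.5·(…)/P_y.
Discretionary income = 210 − 15·9 − 5·4 = 55; x* = 15 + 0.5·55/9 = 18.0556.

x* = 18.0556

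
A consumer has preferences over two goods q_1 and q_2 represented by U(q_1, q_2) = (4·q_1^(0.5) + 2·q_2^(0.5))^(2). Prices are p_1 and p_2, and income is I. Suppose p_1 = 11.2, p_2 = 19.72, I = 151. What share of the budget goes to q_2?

With the ratio pinned down, the budget gives q_1* = I/(p_1 + p_2·(q_2/q_1)) and q_2* = (q_2/q_1)·q_1*.
Numerically q_2/q_1 = 0.080642, so q_1* = 151/(11.2 + 19.72·0.080642) = 11.8059 and q_2* = 0.080642·11.8059 = 0.952.
Expenditure on q_2: 19.72·0.952 = 18.7744; share = 0.1243.

share on q_2 = 0.1243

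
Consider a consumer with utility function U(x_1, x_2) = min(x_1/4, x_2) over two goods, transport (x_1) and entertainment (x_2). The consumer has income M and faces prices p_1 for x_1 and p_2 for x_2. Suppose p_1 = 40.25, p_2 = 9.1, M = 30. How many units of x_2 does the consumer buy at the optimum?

With perfect complements, no substitution: consume in ratio x_1:x_2 = 4:1.
Budget: p_1·x_1 + p_2·(1/4)·x_1 = M, so (4·p_1 + p_2)·x_1 = 4·M.
Demand: x_1*(p_1,p_2,M) = 4·M/(4·p_1 + p_2), x_2* = M/(4·p_1 + p_2).
Here 4·40.25 + 9.1 = 170.1, giving x_2* = 0.1764.

x_2* = 0.1764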